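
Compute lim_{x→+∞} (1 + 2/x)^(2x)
As x → +∞: write (1 + 2/x)^(2x) = ((1 + 2/x)^x)^2 → (e^2)^2 = e^4.
Limit = e^(4).

Final answer: e^(4)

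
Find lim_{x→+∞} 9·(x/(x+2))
Evaluate the dominant behaviour as x → +∞; each term tends to a finite value or vanishes.
Limit = 9.

Final answer: 9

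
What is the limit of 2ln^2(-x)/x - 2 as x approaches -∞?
The quotient is an ∞/∞ indeterminate form as x → -∞.
Compare growth rates of the dominant terms (exponentials ≫ polynomials ≫ logarithms), or apply L'Hôpital's rule; the quotient → 0.
Adding the constant: 0 - 2 = -2. Limit = -2.

Final answer: -2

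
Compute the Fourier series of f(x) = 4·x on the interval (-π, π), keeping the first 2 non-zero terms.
8·sin(x) - 4·sin(2·x)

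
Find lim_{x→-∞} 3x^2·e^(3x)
This is a 0·∞ indeterminate form at x → -∞.
Rewrite the product as 3x^2 / e^(-3x) (an ∞/∞ form) and apply L'Hôpital, or use the standard hierarchy e^(3|x|) ≫ |x^2| as x → -∞.
The indeterminate product → 0, so the limit = 0.

Final answer: 0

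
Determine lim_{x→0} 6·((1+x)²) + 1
Direct substitution at x = 0 gives 7.

Final answer: 7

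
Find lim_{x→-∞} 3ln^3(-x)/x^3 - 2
The quotient is an ∞/∞ indeterminate form as x → -∞.
Compare growth rates of the dominant terms (exponentials ≫ polynomials ≫ logarithms), or apply L'Hôpital's rule; the quotient → 0.
Adding the constant: 0 - 2 = -2. Limit = -2.

Final answer: -2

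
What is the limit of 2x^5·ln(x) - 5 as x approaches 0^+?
The product is a 0·∞ indeterminate form at x → 0⁺.
Rewrite the product as 2·ln(x) / x^(-5) and apply L'Hôpital, or use the standard hierarchy x^(-5) ≫ |ln x| as x → 0⁺.
The indeterminate product → 0, so the limit = -5.

Final answer: -5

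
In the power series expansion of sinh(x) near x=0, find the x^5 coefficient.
Expand to order 5: sinh(x) = x^5/120 + x^3/6 + x + O(x^6).
The coefficient of x^5 is 1/120.

Final answer: 1/120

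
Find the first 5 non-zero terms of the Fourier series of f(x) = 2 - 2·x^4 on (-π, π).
(-96 + 16·π^2)·cos(x) + (6 - 4·π^2)·cos(2·x) + (-32/27 + 16·π^2/9)·cos(3·x) + (3/8 - π^2)·cos(4·x) - 2·π^4/5 + 2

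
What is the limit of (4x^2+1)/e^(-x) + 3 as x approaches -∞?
The quotient is an ∞/∞ indeterminate form as x → -∞.
Compare growth rates of the dominant terms (exponentials ≫ polynomials ≫ logarithms), or apply L'Hôpital's rule; the quotient → 0.
Adding the constant: 0 + 3 = 3. Limit = 3.

Final answer: 3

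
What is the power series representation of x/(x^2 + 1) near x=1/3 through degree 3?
3/10 + 18·(x - 1/3)/25 - 351·(x - 1/3)^2/500 - 567·(x - 1/3)^3/2500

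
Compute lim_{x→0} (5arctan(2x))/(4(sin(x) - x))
Both numerator and denominator → 0 as x → 0; this is a 0/0 indeterminate form.
Expand each to leading order near x = 0: numerator ~ 10·x, denominator ~ -2·x^3/3.
The limit of the ratio is -∞.

Final answer: -∞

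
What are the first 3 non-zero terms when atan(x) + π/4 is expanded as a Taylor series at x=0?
-x^3/3 + x + π/4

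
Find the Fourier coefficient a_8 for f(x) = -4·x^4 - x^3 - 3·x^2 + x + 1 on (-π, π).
a_8 = (1/π) ∫_{-π}^{π} f(x)·cos(8x) dx.
Evaluate the integral (use parity and integration by parts as needed): a_8 = -π^2/2 - 9/64.

Final answer: -π^2/2 - 9/64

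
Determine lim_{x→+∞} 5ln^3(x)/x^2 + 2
The quotient is an ∞/∞ indeterminate form as x → +∞.
The polynomial denominator x^2 dominates the logarithmic numerator (any positive power of x ≫ ln^3(x) as x → ∞), so the quotient → 0.
Adding the constant: 0 + 2 = 2. Limit = 2.

Final answer: 2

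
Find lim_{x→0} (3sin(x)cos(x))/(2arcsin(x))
Both numerator and denominator → 0 as x → 0; this is a 0/0 indeterminate form.
Expand each to leading order near x = 0: numerator ~ 3·x, denominator ~ 2·x.
The limit of the ratio is 3/2.

Final answer: 3/2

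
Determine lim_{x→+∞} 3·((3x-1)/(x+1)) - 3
Evaluate the dominant behaviour as x → +∞; each term tends to a finite value or vanishes.
Limit = 6.

Final answer: 6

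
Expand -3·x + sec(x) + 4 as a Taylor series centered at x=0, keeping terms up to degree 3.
x^2/2 - 3·x + 5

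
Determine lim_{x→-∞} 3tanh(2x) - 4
Evaluate the dominant behaviour as x → -∞; each term tends to a finite value or vanishes.
Limit = -7.

Final answer: -7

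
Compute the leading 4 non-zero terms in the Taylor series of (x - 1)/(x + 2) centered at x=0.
3·x^3/16 - 3·x^2/8 + 3·x/4 - 1/2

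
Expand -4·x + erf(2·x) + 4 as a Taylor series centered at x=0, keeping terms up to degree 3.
-16·x^3/(3·√(π)) + x·(-4 + 4/√(π)) + 4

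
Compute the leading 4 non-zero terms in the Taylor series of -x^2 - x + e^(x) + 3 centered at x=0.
x^4/24 + x^3/6 - x^2/2 + 4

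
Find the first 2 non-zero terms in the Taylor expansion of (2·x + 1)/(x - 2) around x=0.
-5·x/4 - 1/2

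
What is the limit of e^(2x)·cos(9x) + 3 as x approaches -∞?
Evaluate the dominant behaviour as x → -∞; each term tends to a finite value or vanishes.
Limit = 3.

Final answer: 3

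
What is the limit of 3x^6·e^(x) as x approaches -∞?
This is a 0·∞ indeterminate form at x → -∞.
Rewrite the product as 3x^6 / e^(-x) (an ∞/∞ form) and apply L'Hôpital, or use the standard hierarchy e^(|x|) ≫ |x^6| as x → -∞.
The indeterminate product → 0, so the limit = 0.

Final answer: 0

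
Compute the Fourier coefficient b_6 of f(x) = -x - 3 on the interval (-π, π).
b_6 = (1/π) ∫_{-π}^{π} f(x)·sin(6x) dx.
Evaluate the integral (use parity and integration by parts as needed): b_6 = 1/3.

Final answer: 1/3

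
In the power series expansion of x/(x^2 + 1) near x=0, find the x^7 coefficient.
Expand to order 7: x/(x^2 + 1) = -x^7 + x^5 - x^3 + x + O(x^8).
The coefficient of x^7 is -1.

Final answer: -1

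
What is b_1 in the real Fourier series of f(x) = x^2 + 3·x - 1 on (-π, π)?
b_1 = (1/π) ∫_{-π}^{π} f(x)·sin(1x) dx.
Evaluate the integral (use parity and integration by parts as needed): b_1 = 6.

Final answer: 6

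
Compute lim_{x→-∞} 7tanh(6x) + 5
Evaluate the dominant behaviour as x → -∞; each term tends to a finite value or vanishes.
Limit = -2.

Final answer: -2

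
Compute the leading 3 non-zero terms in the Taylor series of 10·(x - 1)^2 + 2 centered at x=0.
10·x^2 - 20·x + 12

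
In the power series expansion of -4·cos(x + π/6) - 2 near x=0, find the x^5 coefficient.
Expand to order 5: -4·cos(x + π/6) - 2 = x^5/60 - √(3)·x^4/12 - x^3/3 + √(3)·x^2 + 2·x - 2·√(3) - 2 + O(x^6).
The coefficient of x^5 is 1/60.

Final answer: 1/60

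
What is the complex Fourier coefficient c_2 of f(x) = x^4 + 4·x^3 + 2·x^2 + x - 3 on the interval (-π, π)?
Compute the real Fourier coefficients first: a_2 = -1 + 2·π^2, b_2 = 5 - 4·π^2.
Then c_2 = (a_2 − i·b_2)/2 = -1/2 + π^2 - 5·i/2 + 2·i·π^2.

Final answer: -1/2 + π^2 - 5·i/2 + 2·i·π^2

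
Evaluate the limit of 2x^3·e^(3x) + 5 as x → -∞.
The product is a 0·∞ indeterminate form at x → -∞.
Rewrite the product as 2x^3 / e^(-3x) (an ∞/∞ form) and apply L'Hôpital, or use the standard hierarchy e^(3|x|) ≫ |x^3| as x → -∞.
The indeterminate product → 0, so the limit = 5.

Final answer: 5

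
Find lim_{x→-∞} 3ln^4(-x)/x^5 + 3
The quotient is an ∞/∞ indeterminate form as x → -∞.
Compare growth rates of the dominant terms (exponentials ≫ polynomials ≫ logarithms), or apply L'Hôpital's rule; the quotient → 0.
Adding the constant: 0 + 3 = 3. Limit = 3.

Final answer: 3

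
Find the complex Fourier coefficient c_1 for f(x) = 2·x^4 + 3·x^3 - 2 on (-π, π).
Compute the real Fourier coefficients first: a_1 = 96 - 16·π^2, b_1 = -36 + 6·π^2.
Then c_1 = (a_1 − i·b_1)/2 = -8·π^2 + 48 - 3·i·π^2 + 18·i.

Final answer: -8·π^2 + 48 - 3·i·π^2 + 18·i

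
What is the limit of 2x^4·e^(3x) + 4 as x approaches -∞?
The product is a 0·∞ indeterminate form at x → -∞.
Rewrite the product as 2x^4 / e^(-3x) (an ∞/∞ form) and apply L'Hôpital, or use the standard hierarchy e^(3|x|) ≫ |x^4| as x → -∞.
The indeterminate product → 0, so the limit = 4.

Final answer: 4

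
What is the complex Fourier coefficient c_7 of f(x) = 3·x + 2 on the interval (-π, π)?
Compute the real Fourier coefficients first: a_7 = 0, b_7 = 6/7.
Then c_7 = (a_7 − i·b_7)/2 = -3·i/7.

Final answer: -3·i/7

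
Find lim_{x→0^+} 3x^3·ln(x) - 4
The product is a 0·∞ indeterminate form at x → 0⁺.
Rewrite the product as 3·ln(x) / x^(-3) and apply L'Hôpital, or use the standard hierarchy x^(-3) ≫ |ln x| as x → 0⁺.
The indeterminate product → 0, so the limit = -4.

Final answer: -4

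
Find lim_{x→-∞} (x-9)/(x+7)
Evaluate the dominant behaviour as x → -∞; each term tends to a finite value or vanishes.
Limit = 1.

Final answer: 1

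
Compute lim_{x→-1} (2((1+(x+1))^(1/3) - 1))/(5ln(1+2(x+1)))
Both numerator and denominator → 0 as x → -1; this is a 0/0 indeterminate form.
Expand each to leading order near x = -1: numerator ~ 2·(x + 1)/3, denominator ~ 10·(x + 1).
The limit of the ratio is 1/15.

Final answer: 1/15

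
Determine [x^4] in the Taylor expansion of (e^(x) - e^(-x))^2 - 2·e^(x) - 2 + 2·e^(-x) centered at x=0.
Expand to order 4: (e^(x) - e^(-x))^2 - 2·e^(x) - 2 + 2·e^(-x) = 4·x^4/3 - 2·x^3/3 + 4·x^2 - 4·x - 2 + O(x^5).
The coefficient of x^4 is 4/3.

Final answer: 4/3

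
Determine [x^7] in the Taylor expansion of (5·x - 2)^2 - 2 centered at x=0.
Expand to order 7: (5·x - 2)^2 - 2 = 25·x^2 - 20·x + 2 + O(x^8).
The coefficient of x^7 is 0.

Final answer: 0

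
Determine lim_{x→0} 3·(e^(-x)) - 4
Direct substitution at x = 0 gives -1.

Final answer: -1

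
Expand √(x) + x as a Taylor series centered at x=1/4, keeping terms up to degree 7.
3/4 + 2·(x - 1/4) - (x - 1/4)^2 + 2·(x - 1/4)^3 - 5·(x - 1/4)^4 + 14·(x - 1/4)^5 - 42·(x - 1/4)^6 + 132·(x - 1/4)^7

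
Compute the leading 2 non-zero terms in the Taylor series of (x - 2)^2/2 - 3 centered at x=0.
-2·x - 1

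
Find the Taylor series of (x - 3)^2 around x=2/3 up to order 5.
49/9 - 14·(x - 2/3)/3 + (x - 2/3)^2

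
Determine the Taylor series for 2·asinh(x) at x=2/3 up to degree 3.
2·asinh(2/3) + 6·√(13)·(x - 2/3)/13 - 18·√(13)·(x - 2/3)^2/169 - 9·√(13)·(x - 2/3)^3/2197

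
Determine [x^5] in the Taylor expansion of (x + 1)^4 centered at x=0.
Expand to order 5: (x + 1)^4 = x^4 + 4·x^3 + 6·x^2 + 4·x + 1 + O(x^6).
The coefficient of x^5 is 0.

Final answer: 0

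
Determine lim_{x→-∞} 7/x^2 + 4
Evaluate the dominant behaviour as x → -∞; each term tends to a finite value or vanishes.
Limit = 4.

Final answer: 4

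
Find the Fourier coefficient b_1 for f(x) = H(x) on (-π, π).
b_1 = (1/π) ∫_{-π}^{π} f(x)·sin(1x) dx.
Evaluate the integral (use parity and integration by parts as needed): b_1 = 2/π.

Final answer: 2/π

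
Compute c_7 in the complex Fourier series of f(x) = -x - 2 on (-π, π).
Compute the real Fourier coefficients first: a_7 = 0, b_7 = -2/7.
Then c_7 = (a_7 − i·b_7)/2 = i/7.

Final answer: i/7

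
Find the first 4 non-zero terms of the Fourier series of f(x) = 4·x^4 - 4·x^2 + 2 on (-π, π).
(208 - 32·π^2)·cos(x) + (-16 + 8·π^2)·cos(2·x) + (112/27 - 32·π^2/9)·cos(3·x) - 4·π^2/3 + 2 + 4·π^4/5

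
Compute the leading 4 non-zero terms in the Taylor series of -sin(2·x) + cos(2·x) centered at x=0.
4·x^3/3 - 2·x^2 - 2·x + 1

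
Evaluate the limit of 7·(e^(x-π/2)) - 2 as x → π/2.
Direct substitution at x = π/2 gives 5.

Final answer: 5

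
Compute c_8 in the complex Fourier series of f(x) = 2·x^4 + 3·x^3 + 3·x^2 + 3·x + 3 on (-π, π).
Compute the real Fourier coefficients first: a_8 = 21/128 + π^2/4, b_8 = -3·π^2/4 - 87/128.
Then c_8 = (a_8 − i·b_8)/2 = 21/256 + π^2/8 + 87·i/256 + 3·i·π^2/8.

Final answer: 21/256 + π^2/8 + 87·i/256 + 3·i·π^2/8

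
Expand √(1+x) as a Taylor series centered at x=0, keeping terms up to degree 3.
x^3/16 - x^2/8 + x/2 + 1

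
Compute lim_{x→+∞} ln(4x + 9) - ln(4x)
This is an ∞ − ∞ indeterminate form.
Combine the logarithms: ln(4x+9) − ln(4x) = ln((4x+9)/(4x)) = ln(1 + 9/(4x)) → ln(1) = 0.
Limit = 0.

Final answer: 0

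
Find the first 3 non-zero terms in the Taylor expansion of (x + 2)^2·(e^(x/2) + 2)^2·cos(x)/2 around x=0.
7·x^2/2 + 24·x + 18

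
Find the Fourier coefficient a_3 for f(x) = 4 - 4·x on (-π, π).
a_3 = (1/π) ∫_{-π}^{π} f(x)·cos(3x) dx.
Evaluate the integral (use parity and integration by parts as needed): a_3 = 0.

Final answer: 0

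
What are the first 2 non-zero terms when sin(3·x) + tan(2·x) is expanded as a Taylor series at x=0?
-11·x^3/6 + 5·x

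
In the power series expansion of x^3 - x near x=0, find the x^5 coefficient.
Expand to order 5: x^3 - x = x^3 - x + O(x^6).
The coefficient of x^5 is 0.

Final answer: 0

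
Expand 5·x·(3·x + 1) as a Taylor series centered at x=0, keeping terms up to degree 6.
15·x^2 + 5·x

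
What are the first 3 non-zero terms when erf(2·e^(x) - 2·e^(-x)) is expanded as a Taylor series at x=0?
2753·x^5/(15·√(π)) - 124·x^3/(3·√(π)) + 8·x/√(π)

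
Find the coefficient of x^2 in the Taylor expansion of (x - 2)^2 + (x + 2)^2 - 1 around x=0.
Expand to order 2: (x - 2)^2 + (x + 2)^2 - 1 = 2·x^2 + 7 + O(x^3).
The coefficient of x^2 is 2.

Final answer: 2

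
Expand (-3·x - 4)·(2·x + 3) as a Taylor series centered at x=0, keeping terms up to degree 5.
-6·x^2 - 17·x - 12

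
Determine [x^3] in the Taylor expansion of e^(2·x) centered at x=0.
Expand to order 3: e^(2·x) = 4·x^3/3 + 2·x^2 + 2·x + 1 + O(x^4).
The coefficient of x^3 is 4/3.

Final answer: 4/3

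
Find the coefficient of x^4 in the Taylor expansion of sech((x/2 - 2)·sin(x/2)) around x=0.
Expand to order 4: sech((x/2 - 2)·sin(x/2)) = 7·x^4/32 + x^3/4 - x^2/2 + 1 + O(x^5).
The coefficient of x^4 is 7/32.

Final answer: 7/32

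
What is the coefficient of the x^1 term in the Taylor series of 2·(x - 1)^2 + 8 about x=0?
Expand to order 1: 2·(x - 1)^2 + 8 = 10 - 4·x + O(x^2).
The coefficient of x^1 is -4.

Final answer: -4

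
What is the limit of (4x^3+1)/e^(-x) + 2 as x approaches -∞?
The quotient is an ∞/∞ indeterminate form as x → -∞.
Compare growth rates of the dominant terms (exponentials ≫ polynomials ≫ logarithms), or apply L'Hôpital's rule; the quotient → 0.
Adding the constant: 0 + 2 = 2. Limit = 2.

Final answer: 2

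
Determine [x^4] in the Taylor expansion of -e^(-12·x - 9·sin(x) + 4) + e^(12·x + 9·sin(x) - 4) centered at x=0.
Expand to order 4: -e^(-12·x - 9·sin(x) + 4) + e^(12·x + 9·sin(x) - 4) = x^4·(-64575·e^(4)/8 + 64575·e^(-4)/8) + x^3·(1542·e^(-4) + 1542·e^(4)) + x^2·(-441·e^(4)/2 + 441·e^(-4)/2) + x·(21·e^(-4) + 21·e^(4)) - e^(4) + e^(-4) + O(x^5).
The coefficient of x^4 is -64575·e^(4)/8 + 64575·e^(-4)/8.

Final answer: -64575·e^(4)/8 + 64575·e^(-4)/8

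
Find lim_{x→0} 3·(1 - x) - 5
Direct substitution at x = 0 gives -2.

Final answer: -2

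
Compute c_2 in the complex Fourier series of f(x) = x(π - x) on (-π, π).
Compute the real Fourier coefficients first: a_2 = -1, b_2 = -π.
Then c_2 = (a_2 − i·b_2)/2 = -1/2 + i·π/2.

Final answer: -1/2 + i·π/2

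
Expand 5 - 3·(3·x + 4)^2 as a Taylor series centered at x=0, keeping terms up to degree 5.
-27·x^2 - 72·x - 43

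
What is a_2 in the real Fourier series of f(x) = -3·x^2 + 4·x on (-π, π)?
a_2 = (1/π) ∫_{-π}^{π} f(x)·cos(2x) dx.
Evaluate the integral (use parity and integration by parts as needed): a_2 = -3.

Final answer: -3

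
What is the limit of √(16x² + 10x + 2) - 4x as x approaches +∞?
As x → +∞: multiply by the conjugate to get (10x+2)/(√(16x²+10x+2)+4x); the denominator ~ 8x, so the limit is 10/8 = 5/4.
Limit = 5/4.

Final answer: 5/4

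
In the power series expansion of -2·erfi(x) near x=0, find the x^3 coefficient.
Expand to order 3: -2·erfi(x) = -4·x^3/(3·√(π)) - 4·x/√(π) + O(x^4).
The coefficient of x^3 is -4/(3·√(π)).

Final answer: -4/(3·√(π))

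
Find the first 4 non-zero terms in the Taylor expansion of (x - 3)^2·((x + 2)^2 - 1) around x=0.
-2·x^3 - 12·x^2 + 18·x + 27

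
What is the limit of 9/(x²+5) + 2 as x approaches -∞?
Evaluate the dominant behaviour as x → -∞; each term tends to a finite value or vanishes.
Limit = 2.

Final answer: 2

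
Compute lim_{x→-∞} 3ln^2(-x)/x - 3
The quotient is an ∞/∞ indeterminate form as x → -∞.
Compare growth rates of the dominant terms (exponentials ≫ polynomials ≫ logarithms), or apply L'Hôpital's rule; the quotient → 0.
Adding the constant: 0 - 3 = -3. Limit = -3.

Final answer: -3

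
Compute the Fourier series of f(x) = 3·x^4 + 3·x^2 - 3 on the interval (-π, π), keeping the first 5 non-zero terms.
(132 - 24·π^2)·cos(x) + (-6 + 6·π^2)·cos(2·x) + (4/9 - 8·π^2/3)·cos(3·x) + (3/16 + 3·π^2/2)·cos(4·x) - 3 + π^2 + 3·π^4/5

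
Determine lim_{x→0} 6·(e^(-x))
Direct substitution at x = 0 gives 6.

Final answer: 6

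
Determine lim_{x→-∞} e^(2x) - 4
Evaluate the dominant behaviour as x → -∞; each term tends to a finite value or vanishes.
Limit = -4.

Final answer: -4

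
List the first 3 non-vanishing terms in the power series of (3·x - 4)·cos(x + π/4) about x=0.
-√(2)·x^2/2 + 7·√(2)·x/2 - 2·√(2)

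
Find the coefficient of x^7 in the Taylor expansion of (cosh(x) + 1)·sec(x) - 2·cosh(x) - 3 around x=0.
Expand to order 7: (cosh(x) + 1)·sec(x) - 2·cosh(x) - 3 = 211·x^6/720 + 5·x^4/8 + x^2/2 - 3 + O(x^8).
The coefficient of x^7 is 0.

Final answer: 0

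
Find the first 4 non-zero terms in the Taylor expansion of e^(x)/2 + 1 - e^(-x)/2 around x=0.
x^5/120 + x^3/6 + x + 1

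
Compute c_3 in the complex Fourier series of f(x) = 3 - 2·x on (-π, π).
Compute the real Fourier coefficients first: a_3 = 0, b_3 = -4/3.
Then c_3 = (a_3 − i·b_3)/2 = 2·i/3.

Final answer: 2·i/3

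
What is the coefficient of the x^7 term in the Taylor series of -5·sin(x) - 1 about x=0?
Expand to order 7: -5·sin(x) - 1 = x^7/1008 - x^5/24 + 5·x^3/6 - 5·x - 1 + O(x^8).
The coefficient of x^7 is 1/1008.

Final answer: 1/1008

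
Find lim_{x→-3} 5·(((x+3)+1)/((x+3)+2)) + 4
Direct substitution at x = -3 gives 13/2.

Final answer: 13/2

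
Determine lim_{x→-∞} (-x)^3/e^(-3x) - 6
The quotient is an ∞/∞ indeterminate form as x → -∞.
Compare growth rates of the dominant terms (exponentials ≫ polynomials ≫ logarithms), or apply L'Hôpital's rule; the quotient → 0.
Adding the constant: 0 - 6 = -6. Limit = -6.

Final answer: -6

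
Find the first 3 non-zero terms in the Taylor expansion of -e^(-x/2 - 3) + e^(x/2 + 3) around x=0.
x^2·(-e^(-3)/8 + e^(3)/8) + x·(e^(-3)/2 + e^(3)/2) - e^(-3) + e^(3)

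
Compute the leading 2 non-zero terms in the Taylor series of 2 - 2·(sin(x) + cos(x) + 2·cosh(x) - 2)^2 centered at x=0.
-4·x^2 - 4·x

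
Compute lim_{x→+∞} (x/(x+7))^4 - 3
As x → +∞: x/(x+7) = 1/(1 + 7/x) → 1, and the 4th power of a limit-1 base also → 1; with the additive constant, 1 - 3 = -2.
Limit = -2.

Final answer: -2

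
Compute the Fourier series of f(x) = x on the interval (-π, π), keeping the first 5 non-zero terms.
2·sin(x) - sin(2·x) + 2·sin(3·x)/3 - sin(4·x)/2 + 2·sin(5·x)/5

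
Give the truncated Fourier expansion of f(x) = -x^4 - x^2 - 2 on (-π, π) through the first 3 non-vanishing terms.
(-44 + 8·π^2)·cos(x) + (2 - 2·π^2)·cos(2·x) - π^4/5 - π^2/3 - 2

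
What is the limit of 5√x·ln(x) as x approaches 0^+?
This is a 0·∞ indeterminate form at x → 0⁺.
Rewrite the product as 5·ln(x) / x^(-1/2) and apply L'Hôpital, or use the standard hierarchy x^(-1/2) ≫ |ln x| as x → 0⁺.
The indeterminate product → 0, so the limit = 0.

Final answer: 0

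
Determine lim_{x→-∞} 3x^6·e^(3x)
This is a 0·∞ indeterminate form at x → -∞.
Rewrite the product as 3x^6 / e^(-3x) (an ∞/∞ form) and apply L'Hôpital, or use the standard hierarchy e^(3|x|) ≫ |x^6| as x → -∞.
The indeterminate product → 0, so the limit = 0.

Final answer: 0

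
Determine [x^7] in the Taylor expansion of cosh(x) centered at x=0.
Expand to order 7: cosh(x) = x^6/720 + x^4/24 + x^2/2 + 1 + O(x^8).
The coefficient of x^7 is 0.

Final answer: 0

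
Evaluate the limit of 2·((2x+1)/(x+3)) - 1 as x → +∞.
Evaluate the dominant behaviour as x → +∞; each term tends to a finite value or vanishes.
Limit = 3.

Final answer: 3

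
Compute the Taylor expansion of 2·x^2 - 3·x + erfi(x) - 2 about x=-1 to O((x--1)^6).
-erfi(1) + 3 + (-7·√(π) + 2·e)·(x + 1)/√(π) + (-2·e + 2·√(π))·(x + 1)^2/√(π) + 2·e·(x + 1)^3/√(π) - 5·e·(x + 1)^4/(3·√(π)) + 19·e·(x + 1)^5/(15·√(π))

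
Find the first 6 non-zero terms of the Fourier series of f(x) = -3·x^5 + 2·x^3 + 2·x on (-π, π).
(-740 - 6·π^4 + 124·π^2)·sin(x) + (-17·π^2 + 47/2 + 3·π^4)·sin(2·x) + (-2·π^4 - 68/27 + 52·π^2/9)·sin(3·x) + (-23·π^2/8 + 5/64 + 3·π^4/2)·sin(4·x) + (-6·π^4/5 + 236/625 + 44·π^2/25)·sin(5·x) + (-11·π^2/9 - 25/54 + π^4)·sin(6·x)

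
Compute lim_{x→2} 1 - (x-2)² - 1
Direct substitution at x = 2 gives 0.

Final answer: 0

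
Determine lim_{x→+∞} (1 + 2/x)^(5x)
As x → +∞: write (1 + 2/x)^(5x) = ((1 + 2/x)^x)^5 → (e^2)^5 = e^10.
Limit = e^(10).

Final answer: e^(10)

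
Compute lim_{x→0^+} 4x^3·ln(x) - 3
The product is a 0·∞ indeterminate form at x → 0⁺.
Rewrite the product as 4·ln(x) / x^(-3) and apply L'Hôpital, or use the standard hierarchy x^(-3) ≫ |ln x| as x → 0⁺.
The indeterminate product → 0, so the limit = -3.

Final answer: -3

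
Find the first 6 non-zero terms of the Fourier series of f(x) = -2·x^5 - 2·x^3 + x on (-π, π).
(-454 - 4·π^4 + 76·π^2)·sin(x) + (-8·π^2 + 11 + 2·π^4)·sin(2·x) + (-4·π^4/3 - 34/81 + 44·π^2/27)·sin(3·x) + (-π^2/4 - 13/32 + π^4)·sin(4·x) + (-4·π^4/5 - 4·π^2/25 + 274/625)·sin(5·x) + (-31/81 + 8·π^2/27 + 2·π^4/3)·sin(6·x)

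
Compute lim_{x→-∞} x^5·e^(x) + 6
The product is a 0·∞ indeterminate form at x → -∞.
Rewrite the product as x^5 / e^(-x) (an ∞/∞ form) and apply L'Hôpital, or use the standard hierarchy e^(|x|) ≫ |x^5| as x → -∞.
The indeterminate product → 0, so the limit = 6.

Final answer: 6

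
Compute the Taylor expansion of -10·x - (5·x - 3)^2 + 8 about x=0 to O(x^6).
-25·x^2 + 20·x - 1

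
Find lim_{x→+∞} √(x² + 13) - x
This is an ∞ − ∞ indeterminate form.
Multiply and divide by the conjugate √(x²+13) + x; the x² terms cancel, leaving 13/(√(x²+13)+x) → 0.
Limit = 0.

Final answer: 0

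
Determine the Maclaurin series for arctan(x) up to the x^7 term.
-x^7/7 + x^5/5 - x^3/3 + x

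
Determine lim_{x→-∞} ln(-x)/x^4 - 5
The quotient is an ∞/∞ indeterminate form as x → -∞.
Compare growth rates of the dominant terms (exponentials ≫ polynomials ≫ logarithms), or apply L'Hôpital's rule; the quotient → 0.
Adding the constant: 0 - 5 = -5. Limit = -5.

Final answer: -5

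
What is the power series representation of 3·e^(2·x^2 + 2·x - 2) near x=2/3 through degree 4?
3·e^(2/9) + 14·e^(2/9)·(x - 2/3) + 116·e^(2/9)·(x - 2/3)^2/3 + 2128·e^(2/9)·(x - 2/3)^3/27 + 10580·e^(2/9)·(x - 2/3)^4/81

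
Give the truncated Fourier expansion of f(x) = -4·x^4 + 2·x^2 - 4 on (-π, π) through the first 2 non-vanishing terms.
(-200 + 32·π^2)·cos(x) - 4·π^4/5 - 4 + 2·π^2/3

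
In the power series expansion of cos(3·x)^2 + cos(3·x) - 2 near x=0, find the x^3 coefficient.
Expand to order 3: cos(3·x)^2 + cos(3·x) - 2 = -27·x^2/2 + O(x^4).
The coefficient of x^3 is 0.

Final answer: 0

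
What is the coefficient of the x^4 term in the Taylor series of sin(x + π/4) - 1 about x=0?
Expand to order 4: sin(x + π/4) - 1 = √(2)·x^4/48 - √(2)·x^3/12 - √(2)·x^2/4 + √(2)·x/2 - 1 + √(2)/2 + O(x^5).
The coefficient of x^4 is √(2)/48.

Final answer: √(2)/48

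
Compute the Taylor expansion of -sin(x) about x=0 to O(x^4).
x^3/6 - x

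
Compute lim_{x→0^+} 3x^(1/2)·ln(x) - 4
The product is a 0·∞ indeterminate form at x → 0⁺.
Rewrite the product as 3·ln(x) / x^(-1/2) and apply L'Hôpital, or use the standard hierarchy x^(-1/2) ≫ |ln x| as x → 0⁺.
The indeterminate product → 0, so the limit = -4.

Final answer: -4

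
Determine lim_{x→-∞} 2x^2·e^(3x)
This is a 0·∞ indeterminate form at x → -∞.
Rewrite the product as 2x^2 / e^(-3x) (an ∞/∞ form) and apply L'Hôpital, or use the standard hierarchy e^(3|x|) ≫ |x^2| as x → -∞.
The indeterminate product → 0, so the limit = 0.

Final answer: 0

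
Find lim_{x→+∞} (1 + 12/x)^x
As x → +∞: this is the defining limit (1 + 12/x)^x → e^12.
Limit = e^(12).

Final answer: e^(12)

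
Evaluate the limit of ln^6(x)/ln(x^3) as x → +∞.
This is an ∞/∞ indeterminate form as x → +∞.
Write ln(x^3) = 3·ln(x), reducing the quotient to ln^5(x)/3 → ∞.
Limit = ∞.

Final answer: ∞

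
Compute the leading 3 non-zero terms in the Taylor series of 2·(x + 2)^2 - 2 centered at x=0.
2·x^2 + 8·x + 6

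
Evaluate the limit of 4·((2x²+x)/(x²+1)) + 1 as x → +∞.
Evaluate the dominant behaviour as x → +∞; each term tends to a finite value or vanishes.
Limit = 9.

Final answer: 9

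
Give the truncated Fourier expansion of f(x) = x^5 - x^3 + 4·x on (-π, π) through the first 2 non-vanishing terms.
(-42·π^2 + 2·π^4 + 260)·sin(x) + (-π^4 - 13 + 6·π^2)·sin(2·x)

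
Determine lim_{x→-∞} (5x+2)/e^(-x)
This is an ∞/∞ indeterminate form as x → -∞.
Compare growth rates of the dominant terms (exponentials ≫ polynomials ≫ logarithms), or apply L'Hôpital's rule; the quotient → 0.
Limit = 0.

Final answer: 0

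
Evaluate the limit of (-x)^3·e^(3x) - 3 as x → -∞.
The product is a 0·∞ indeterminate form at x → -∞.
Rewrite the product as (-x)^3 / e^(-3x) (an ∞/∞ form) and apply L'Hôpital, or use the standard hierarchy e^(3|x|) ≫ |(-x)^3| as x → -∞.
The indeterminate product → 0, so the limit = -3.

Final answer: -3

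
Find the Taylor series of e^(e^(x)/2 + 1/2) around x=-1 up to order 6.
e^(1/2)·e^(e^(-1)/2) + e^(-1/2)·e^(e^(-1)/2)·(x + 1)/2 + (e^(1/2)·e^(e^(-1)/2) + 2·e^(3/2)·e^(e^(-1)/2))·e^(-2)·(x + 1)^2/8 + (e^(2)·e^(e^(-1)/2) + 6·e^(3)·e^(e^(-1)/2) + 4·e^(4)·e^(e^(-1)/2))·e^(-9/2)·(x + 1)^3/48 + (e^(9/2)·e^(e^(-1)/2) + 12·e^(11/2)·e^(e^(-1)/2) + 8·e^(15/2)·e^(e^(-1)/2) + 28·e^(13/2)·e^(e^(-1)/2))·e^(-8)·(x + 1)^4/384 + (e^(8)·e^(e^(-1)/2) + 20·e^(9)·e^(e^(-1)/2) + 100·e^(10)·e^(e^(-1)/2) + 16·e^(12)·e^(e^(-1)/2) + 120·e^(11)·e^(e^(-1)/2))·e^(-25/2)·(x + 1)^5/3840 + (e^(25/2)·e^(e^(-1)/2) + 30·e^(27/2)·e^(e^(-1)/2) + 260·e^(29/2)·e^(e^(-1)/2) + 32·e^(35/2)·e^(e^(-1)/2) + 720·e^(31/2)·e^(e^(-1)/2) + 496·e^(33/2)·e^(e^(-1)/2))·e^(-18)·(x + 1)^6/46080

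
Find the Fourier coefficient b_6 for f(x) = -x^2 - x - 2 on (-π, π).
b_6 = (1/π) ∫_{-π}^{π} f(x)·sin(6x) dx.
Evaluate the integral (use parity and integration by parts as needed): b_6 = 1/3.

Final answer: 1/3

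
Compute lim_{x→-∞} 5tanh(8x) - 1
Evaluate the dominant behaviour as x → -∞; each term tends to a finite value or vanishes.
Limit = -6.

Final answer: -6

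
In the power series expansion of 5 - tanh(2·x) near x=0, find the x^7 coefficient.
Expand to order 7: 5 - tanh(2·x) = 2176·x^7/315 - 64·x^5/15 + 8·x^3/3 - 2·x + 5 + O(x^8).
The coefficient of x^7 is 2176/315.

Final answer: 2176/315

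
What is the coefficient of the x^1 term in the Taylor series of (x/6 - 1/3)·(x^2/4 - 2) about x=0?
Expand to order 1: (x/6 - 1/3)·(x^2/4 - 2) = 2/3 - x/3 + O(x^2).
The coefficient of x^1 is -1/3.

Final answer: -1/3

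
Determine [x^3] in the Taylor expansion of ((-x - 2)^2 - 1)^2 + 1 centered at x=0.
Expand to order 3: ((-x - 2)^2 - 1)^2 + 1 = 8·x^3 + 22·x^2 + 24·x + 10 + O(x^4).
The coefficient of x^3 is 8.

Final answer: 8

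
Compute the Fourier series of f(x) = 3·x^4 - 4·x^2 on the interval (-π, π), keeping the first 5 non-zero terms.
(160 - 24·π^2)·cos(x) + (-13 + 6·π^2)·cos(2·x) + (32/9 - 8·π^2/3)·cos(3·x) + (-25/16 + 3·π^2/2)·cos(4·x) - 4·π^2/3 + 3·π^4/5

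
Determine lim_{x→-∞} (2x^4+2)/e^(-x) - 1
The quotient is an ∞/∞ indeterminate form as x → -∞.
Compare growth rates of the dominant terms (exponentials ≫ polynomials ≫ logarithms), or apply L'Hôpital's rule; the quotient → 0.
Adding the constant: 0 - 1 = -1. Limit = -1.

Final answer: -1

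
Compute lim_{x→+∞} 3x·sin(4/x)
As x → +∞: let u = 4/x → 0⁺; then 3·x·sin(4/x) = 3·4·sin(u)/u → 3·4·1 = 12.
Limit = 12.

Final answer: 12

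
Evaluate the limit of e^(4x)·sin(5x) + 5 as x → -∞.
Evaluate the dominant behaviour as x → -∞; each term tends to a finite value or vanishes.
Limit = 5.

Final answer: 5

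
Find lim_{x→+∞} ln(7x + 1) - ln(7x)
This is an ∞ − ∞ indeterminate form.
Combine the logarithms: ln(7x+1) − ln(7x) = ln((7x+1)/(7x)) = ln(1 + 1/(7x)) → ln(1) = 0.
Limit = 0.

Final answer: 0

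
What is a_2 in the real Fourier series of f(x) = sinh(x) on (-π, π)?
a_2 = (1/π) ∫_{-π}^{π} f(x)·cos(2x) dx.
Evaluate the integral (use parity and integration by parts as needed): a_2 = 0.

Final answer: 0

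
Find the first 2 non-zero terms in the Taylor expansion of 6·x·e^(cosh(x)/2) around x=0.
3·x^3·e^(1/2)/2 + 6·x·e^(1/2)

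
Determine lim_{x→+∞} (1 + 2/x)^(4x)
As x → +∞: write (1 + 2/x)^(4x) = ((1 + 2/x)^x)^4 → (e^2)^4 = e^8.
Limit = e^(8).

Final answer: e^(8)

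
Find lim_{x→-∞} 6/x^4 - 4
Evaluate the dominant behaviour as x → -∞; each term tends to a finite value or vanishes.
Limit = -4.

Final answer: -4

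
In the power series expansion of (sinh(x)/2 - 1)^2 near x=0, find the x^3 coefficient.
Expand to order 3: (sinh(x)/2 - 1)^2 = -x^3/6 + x^2/4 - x + 1 + O(x^4).
The coefficient of x^3 is -1/6.

Final answer: -1/6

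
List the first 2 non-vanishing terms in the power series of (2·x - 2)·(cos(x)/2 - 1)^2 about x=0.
x/2 - 1/2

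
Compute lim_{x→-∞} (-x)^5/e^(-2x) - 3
The quotient is an ∞/∞ indeterminate form as x → -∞.
Compare growth rates of the dominant terms (exponentials ≫ polynomials ≫ logarithms), or apply L'Hôpital's rule; the quotient → 0.
Adding the constant: 0 - 3 = -3. Limit = -3.

Final answer: -3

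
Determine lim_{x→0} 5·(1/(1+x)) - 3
Direct substitution at x = 0 gives 2.

Final answer: 2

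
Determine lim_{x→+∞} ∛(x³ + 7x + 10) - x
This is an ∞ − ∞ indeterminate form.
Multiply by (A² + AB + B²)/(A² + AB + B²) where A = ∛(x³+7x + 10), B = x to use A³ − B³ = (A−B)(A²+AB+B²); the x³ terms cancel, leaving (7x + 10)/(A²+AB+B²) with denominator ~ 3x², so the limit is 0.
Limit = 0.

Final answer: 0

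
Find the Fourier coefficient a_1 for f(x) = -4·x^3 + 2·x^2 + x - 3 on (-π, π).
a_1 = (1/π) ∫_{-π}^{π} f(x)·cos(1x) dx.
Evaluate the integral (use parity and integration by parts as needed): a_1 = -8.

Final answer: -8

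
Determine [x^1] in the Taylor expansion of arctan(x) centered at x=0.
Expand to order 1: arctan(x) = x + O(x^2).
The coefficient of x^1 is 1.

Final answer: 1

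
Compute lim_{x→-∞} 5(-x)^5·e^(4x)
This is a 0·∞ indeterminate form at x → -∞.
Rewrite the product as 5(-x)^5 / e^(-4x) (an ∞/∞ form) and apply L'Hôpital, or use the standard hierarchy e^(4|x|) ≫ |(-x)^5| as x → -∞.
The indeterminate product → 0, so the limit = 0.

Final answer: 0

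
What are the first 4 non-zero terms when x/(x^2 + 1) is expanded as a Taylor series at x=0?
-x^7 + x^5 - x^3 + x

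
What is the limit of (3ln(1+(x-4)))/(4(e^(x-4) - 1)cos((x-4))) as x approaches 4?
Both numerator and denominator → 0 as x → 4; this is a 0/0 indeterminate form.
Expand each to leading order near x = 4: numerator ~ 3·(x - 4), denominator ~ 4·(x - 4).
The limit of the ratio is 3/4.

Final answer: 3/4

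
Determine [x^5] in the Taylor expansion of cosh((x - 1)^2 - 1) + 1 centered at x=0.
Expand to order 5: cosh((x - 1)^2 - 1) + 1 = -4·x^5/3 + 7·x^4/6 - 2·x^3 + 2·x^2 + 2 + O(x^6).
The coefficient of x^5 is -4/3.

Final answer: -4/3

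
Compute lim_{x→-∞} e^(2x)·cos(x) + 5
Evaluate the dominant behaviour as x → -∞; each term tends to a finite value or vanishes.
Limit = 5.

Final answer: 5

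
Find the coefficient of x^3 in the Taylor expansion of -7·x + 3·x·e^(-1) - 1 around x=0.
Expand to order 3: -7·x + 3·x·e^(-1) - 1 = x·(-7 + 3·e^(-1)) - 1 + O(x^4).
The coefficient of x^3 is 0.

Final answer: 0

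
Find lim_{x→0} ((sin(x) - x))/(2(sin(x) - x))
Both numerator and denominator → 0 as x → 0; this is a 0/0 indeterminate form.
Expand each to leading order near x = 0: numerator ~ -x^3/6, denominator ~ -x^3/3.
The limit of the ratio is 1/2.

Final answer: 1/2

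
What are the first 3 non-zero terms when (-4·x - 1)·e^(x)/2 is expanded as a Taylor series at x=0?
-9·x^2/4 - 5·x/2 - 1/2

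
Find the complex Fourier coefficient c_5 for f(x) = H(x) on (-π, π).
Compute the real Fourier coefficients first: a_5 = 0, b_5 = 2/(5·π).
Then c_5 = (a_5 − i·b_5)/2 = -i/(5·π).

Final answer: -i/(5·π)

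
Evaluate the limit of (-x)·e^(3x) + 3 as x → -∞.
The product is a 0·∞ indeterminate form at x → -∞.
Rewrite the product as (-x) / e^(-3x) (an ∞/∞ form) and apply L'Hôpital, or use the standard hierarchy e^(3|x|) ≫ |(-x)| as x → -∞.
The indeterminate product → 0, so the limit = 3.

Final answer: 3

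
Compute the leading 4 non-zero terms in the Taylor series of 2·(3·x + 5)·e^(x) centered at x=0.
14·x^3/3 + 11·x^2 + 16·x + 10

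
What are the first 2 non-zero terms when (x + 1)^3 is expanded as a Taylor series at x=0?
3·x + 1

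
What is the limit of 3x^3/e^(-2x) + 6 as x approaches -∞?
The quotient is an ∞/∞ indeterminate form as x → -∞.
Compare growth rates of the dominant terms (exponentials ≫ polynomials ≫ logarithms), or apply L'Hôpital's rule; the quotient → 0.
Adding the constant: 0 + 6 = 6. Limit = 6.

Final answer: 6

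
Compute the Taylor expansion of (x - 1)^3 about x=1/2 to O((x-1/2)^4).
-1/8 + 3·(x - 1/2)/4 - 3·(x - 1/2)^2/2 + (x - 1/2)^3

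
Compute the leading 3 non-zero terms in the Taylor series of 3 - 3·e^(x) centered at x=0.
-x^3/2 - 3·x^2/2 - 3·x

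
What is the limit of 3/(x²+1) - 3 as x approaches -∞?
Evaluate the dominant behaviour as x → -∞; each term tends to a finite value or vanishes.
Limit = -3.

Final answer: -3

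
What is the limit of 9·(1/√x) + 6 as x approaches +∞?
Evaluate the dominant behaviour as x → +∞; each term tends to a finite value or vanishes.
Limit = 6.

Final answer: 6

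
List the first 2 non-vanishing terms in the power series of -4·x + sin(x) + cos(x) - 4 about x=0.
-3·x - 3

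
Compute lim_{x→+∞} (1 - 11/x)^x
As x → +∞: this is the defining limit (1 - 11/x)^x → e^(-11).
Limit = e^(-11).

Final answer: e^(-11)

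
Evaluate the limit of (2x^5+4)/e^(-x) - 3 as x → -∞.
The quotient is an ∞/∞ indeterminate form as x → -∞.
Compare growth rates of the dominant terms (exponentials ≫ polynomials ≫ logarithms), or apply L'Hôpital's rule; the quotient → 0.
Adding the constant: 0 - 3 = -3. Limit = -3.

Final answer: -3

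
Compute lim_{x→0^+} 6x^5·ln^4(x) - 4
The product is a 0·∞ indeterminate form at x → 0⁺.
Rewrite the product as 6·ln^4(x) / x^(-5) and apply L'Hôpital, or use the standard hierarchy x^(-5) ≫ |ln x|^4 as x → 0⁺.
The indeterminate product → 0, so the limit = -4.

Final answer: -4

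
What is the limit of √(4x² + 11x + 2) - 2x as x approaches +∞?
As x → +∞: multiply by the conjugate to get (11x+2)/(√(4x²+11x+2)+2x); the denominator ~ 4x, so the limit is 11/4.
Limit = 11/4.

Final answer: 11/4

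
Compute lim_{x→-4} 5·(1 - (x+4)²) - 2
Direct substitution at x = -4 gives 3.

Final answer: 3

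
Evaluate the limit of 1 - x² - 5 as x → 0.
Direct substitution at x = 0 gives -4.

Final answer: -4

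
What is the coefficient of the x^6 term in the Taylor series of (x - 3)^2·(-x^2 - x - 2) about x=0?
Expand to order 6: (x - 3)^2·(-x^2 - x - 2) = -x^4 + 5·x^3 - 5·x^2 + 3·x - 18 + O(x^7).
The coefficient of x^6 is 0.

Final answer: 0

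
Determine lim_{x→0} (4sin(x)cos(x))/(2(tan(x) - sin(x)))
Both numerator and denominator → 0 as x → 0; this is a 0/0 indeterminate form.
Expand each to leading order near x = 0: numerator ~ 4·x, denominator ~ x^3.
The limit of the ratio is ∞.

Final answer: ∞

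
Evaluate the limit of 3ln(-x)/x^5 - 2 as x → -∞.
The quotient is an ∞/∞ indeterminate form as x → -∞.
Compare growth rates of the dominant terms (exponentials ≫ polynomials ≫ logarithms), or apply L'Hôpital's rule; the quotient → 0.
Adding the constant: 0 - 2 = -2. Limit = -2.

Final answer: -2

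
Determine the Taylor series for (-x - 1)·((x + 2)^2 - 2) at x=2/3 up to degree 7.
-230/27 - 14·(x - 2/3) - 7·(x - 2/3)^2 - (x - 2/3)^3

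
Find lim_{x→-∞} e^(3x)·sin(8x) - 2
Evaluate the dominant behaviour as x → -∞; each term tends to a finite value or vanishes.
Limit = -2.

Final answer: -2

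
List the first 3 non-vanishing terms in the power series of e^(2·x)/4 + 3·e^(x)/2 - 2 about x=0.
5·x^2/4 + 2·x - 1/4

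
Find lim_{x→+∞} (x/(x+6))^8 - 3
As x → +∞: x/(x+6) = 1/(1 + 6/x) → 1, and the 8th power of a limit-1 base also → 1; with the additive constant, 1 - 3 = -2.
Limit = -2.

Final answer: -2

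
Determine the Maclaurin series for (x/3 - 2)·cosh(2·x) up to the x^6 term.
-8·x^6/45 + 2·x^5/9 - 4·x^4/3 + 2·x^3/3 - 4·x^2 + x/3 - 2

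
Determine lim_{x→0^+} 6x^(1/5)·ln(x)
This is a 0·∞ indeterminate form at x → 0⁺.
Rewrite the product as 6·ln(x) / x^(-1/5) and apply L'Hôpital, or use the standard hierarchy x^(-1/5) ≫ |ln x| as x → 0⁺.
The indeterminate product → 0, so the limit = 0.

Final answer: 0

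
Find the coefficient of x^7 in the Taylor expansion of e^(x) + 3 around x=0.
Expand to order 7: e^(x) + 3 = x^7/5040 + x^6/720 + x^5/120 + x^4/24 + x^3/6 + x^2/2 + x + 4 + O(x^8).
The coefficient of x^7 is 1/5040.

Final answer: 1/5040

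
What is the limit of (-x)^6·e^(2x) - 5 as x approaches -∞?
The product is a 0·∞ indeterminate form at x → -∞.
Rewrite the product as (-x)^6 / e^(-2x) (an ∞/∞ form) and apply L'Hôpital, or use the standard hierarchy e^(2|x|) ≫ |(-x)^6| as x → -∞.
The indeterminate product → 0, so the limit = -5.

Final answer: -5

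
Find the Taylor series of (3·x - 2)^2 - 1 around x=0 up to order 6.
9·x^2 - 12·x + 3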